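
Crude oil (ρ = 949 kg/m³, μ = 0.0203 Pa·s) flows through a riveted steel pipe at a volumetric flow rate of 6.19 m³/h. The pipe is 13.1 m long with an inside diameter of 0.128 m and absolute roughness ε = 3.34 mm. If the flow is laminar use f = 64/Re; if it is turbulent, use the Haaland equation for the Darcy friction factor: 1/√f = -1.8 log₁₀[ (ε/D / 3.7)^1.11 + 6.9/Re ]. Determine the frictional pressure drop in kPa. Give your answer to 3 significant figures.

Q = 6.19 m³/h = 6.19/3600 = 0.001719 m³/s.
Cross-sectional area A = πD²/4 = π(0.128)²/4 = 0.01287 m²; mean velocity V = Q/A = 0.001719/0.01287 = 0.1336 m/s.
Reynolds number Re = ρVD/μ = 949 · 0.1336 · 0.128 / 0.0203 = 799.6.
Re < 2300 → laminar flow, so f = 64/Re = 64/799.6 = 0.08004 (the turbulent correlation is not needed).
Darcy-Weisbach: ΔP = f(L/D)(ρV²/2) = 0.08004·(13.1/0.128)·(949·0.1336²/2) = 0.08004·102.3·8.472 = 69.4 Pa.
ΔP = 69.4 Pa = 0.0694 kPa.

ΔP ≈ 0.0694 kPa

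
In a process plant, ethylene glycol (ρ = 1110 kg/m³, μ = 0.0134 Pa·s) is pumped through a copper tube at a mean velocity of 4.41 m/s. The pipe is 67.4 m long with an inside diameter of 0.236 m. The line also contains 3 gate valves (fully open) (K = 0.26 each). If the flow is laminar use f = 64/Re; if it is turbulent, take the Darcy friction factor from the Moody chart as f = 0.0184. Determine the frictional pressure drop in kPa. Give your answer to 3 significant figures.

ΔP ≈ 65.1 kPa

Reynolds number Re = ρVD/μ = 1110 · 4.41 · 0.236 / 0.0134 = 8.621e+04.
Re > 4000 → turbulent; use the Moody-chart value f = 0.0184.
Total minor-loss coefficient ΣK = 3·0.26 = 0.78.
ΔP = [f·L/D + ΣK]·(ρV²/2) = [0.0184·67.4/0.236 + 0.78]·(1110·4.41²/2) = [5.255 + 0.78]·1.079e+04 = 6.514e+04 Pa.
ΔP = 6.514e+04 Pa = 65.1 kPa.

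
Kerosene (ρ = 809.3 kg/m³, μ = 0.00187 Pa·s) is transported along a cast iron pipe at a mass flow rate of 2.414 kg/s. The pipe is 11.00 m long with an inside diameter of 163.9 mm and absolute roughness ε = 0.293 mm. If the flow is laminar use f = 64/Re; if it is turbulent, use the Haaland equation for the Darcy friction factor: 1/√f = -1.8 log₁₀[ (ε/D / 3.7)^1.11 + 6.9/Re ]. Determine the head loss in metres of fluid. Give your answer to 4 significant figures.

A = πD²/4 = π(0.1639)²/4 = 0.0211 m²; mean velocity V = ṁ/(ρA) = 2.414/(809.3 · 0.0211) = 0.1414 m/s.
Reynolds number Re = ρVD/μ = 809.3 · 0.1414 · 0.1639 / 0.00187 = 1.003e+04.
Re > 4000 → turbulent. Relative roughness ε/D = 0.000293/0.1639 = 0.00179. Haaland: 1/√f = -1.8 log₁₀[(0.00179/3.7)^1.11 + 6.9/1.003e+04] = -1.8 log₁₀[0.000209 + 0.000688] = 5.485, so f = 0.03324.
Darcy-Weisbach: ΔP = f(L/D)(ρV²/2) = 0.03324·(11/0.1639)·(809.3·0.1414²/2) = 0.03324·67.11·8.088 = 18.04 Pa.
Head loss h_f = ΔP/(ρg) = 18.04/(809.3·9.81) = 0.002272 m.

h_f ≈ 0.002272 m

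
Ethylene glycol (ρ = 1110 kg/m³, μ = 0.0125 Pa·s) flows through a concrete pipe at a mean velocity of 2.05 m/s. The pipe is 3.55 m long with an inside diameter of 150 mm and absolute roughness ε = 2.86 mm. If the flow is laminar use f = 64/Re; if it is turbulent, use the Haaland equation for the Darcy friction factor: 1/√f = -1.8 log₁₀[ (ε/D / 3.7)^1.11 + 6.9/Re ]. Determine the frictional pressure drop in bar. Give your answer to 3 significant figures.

Reynolds number Re = ρVD/μ = 1110 · 2.05 · 0.15 / 0.0125 = 2.731e+04.
Re > 4000 → turbulent. Relative roughness ε/D = 0.00286/0.15 = 0.0191. Haaland: 1/√f = -1.8 log₁₀[(0.0191/3.7)^1.11 + 6.9/2.731e+04] = -1.8 log₁₀[0.00289 + 0.000253] = 4.506, so f = 0.04926.
Darcy-Weisbach: ΔP = f(L/D)(ρV²/2) = 0.04926·(3.55/0.15)·(1110·2.05²/2) = 0.04926·23.67·2332 = 2719 Pa.
ΔP = 2719 Pa = 0.0272 bar.

ΔP ≈ 0.0272 bar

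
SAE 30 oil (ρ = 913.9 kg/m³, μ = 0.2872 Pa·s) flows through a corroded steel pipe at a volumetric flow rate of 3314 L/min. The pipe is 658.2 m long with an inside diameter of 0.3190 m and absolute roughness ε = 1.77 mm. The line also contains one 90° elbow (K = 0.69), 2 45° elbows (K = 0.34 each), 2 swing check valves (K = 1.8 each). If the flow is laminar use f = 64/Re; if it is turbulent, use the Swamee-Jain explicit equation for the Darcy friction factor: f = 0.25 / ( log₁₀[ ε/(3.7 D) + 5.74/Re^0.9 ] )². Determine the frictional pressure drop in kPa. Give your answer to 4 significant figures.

Q = 3314 L/min = 3314/60000 = 0.05523 m³/s.
Cross-sectional area A = πD²/4 = π(0.319)²/4 = 0.07992 m²; mean velocity V = Q/A = 0.05523/0.07992 = 0.6911 m/s.
Reynolds number Re = ρVD/μ = 913.9 · 0.6911 · 0.319 / 0.287 = 701.5.
Re < 2300 → laminar flow, so f = 64/Re = 64/701.5 = 0.09123 (the turbulent correlation is not needed).
Total minor-loss coefficient ΣK = 1·0.69 + 2·0.34 + 2·1.8 = 4.97.
ΔP = [f·L/D + ΣK]·(ρV²/2) = [0.09123·658.2/0.319 + 4.97]·(913.9·0.6911²/2) = [188.2 + 4.97]·218.2 = 4.217e+04 Pa.
ΔP = 4.217e+04 Pa = 42.17 kPa.

ΔP ≈ 42.17 kPa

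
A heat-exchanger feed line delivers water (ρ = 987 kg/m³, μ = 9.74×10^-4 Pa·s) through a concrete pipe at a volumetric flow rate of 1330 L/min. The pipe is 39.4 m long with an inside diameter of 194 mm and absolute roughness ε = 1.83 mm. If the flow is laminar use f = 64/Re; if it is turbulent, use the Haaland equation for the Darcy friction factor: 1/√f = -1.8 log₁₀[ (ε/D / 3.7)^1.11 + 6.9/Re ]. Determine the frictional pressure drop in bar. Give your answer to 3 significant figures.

Q = 1330 L/min = 1330/60000 = 0.02217 m³/s.
Cross-sectional area A = πD²/4 = π(0.194)²/4 = 0.02956 m²; mean velocity V = Q/A = 0.02217/0.02956 = 0.7499 m/s.
Reynolds number Re = ρVD/μ = 987 · 0.7499 · 0.194 / 0.000974 = 1.474e+05.
Re > 4000 → turbulent. Relative roughness ε/D = 0.00183/0.194 = 0.00943. Haaland: 1/√f = -1.8 log₁₀[(0.00943/3.7)^1.11 + 6.9/1.474e+05] = -1.8 log₁₀[0.00132 + 4.68e-05] = 5.155, so f = 0.03763.
Darcy-Weisbach: ΔP = f(L/D)(ρV²/2) = 0.03763·(39.4/0.194)·(987·0.7499²/2) = 0.03763·203.1·277.5 = 2121 Pa.
ΔP = 2121 Pa = 0.0212 bar.

ΔP ≈ 0.0212 bar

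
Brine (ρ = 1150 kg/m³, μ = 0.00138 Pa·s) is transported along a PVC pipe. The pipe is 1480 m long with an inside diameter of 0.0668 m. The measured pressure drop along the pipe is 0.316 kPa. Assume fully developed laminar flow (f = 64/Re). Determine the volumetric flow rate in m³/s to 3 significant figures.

Q ≈ 7.56×10^-5 m³/s

For laminar flow, f = 64/Re with Re = ρVD/μ, so Darcy-Weisbach reduces to ΔP = 32μLV/D². Solving for V: V = ΔP·D²/(32μL) = 316·(0.0668)²/(32·0.00138·1480) = 0.02157 m/s.
Check: Re = ρVD/μ = 1150·0.02157·0.0668/0.00138 = 1201 < 2300, so the laminar assumption holds.
Q = V·A = 0.02157·(π/4·0.0668²) = 7.561e-05 m³/s = 7.56×10^-5 m³/s.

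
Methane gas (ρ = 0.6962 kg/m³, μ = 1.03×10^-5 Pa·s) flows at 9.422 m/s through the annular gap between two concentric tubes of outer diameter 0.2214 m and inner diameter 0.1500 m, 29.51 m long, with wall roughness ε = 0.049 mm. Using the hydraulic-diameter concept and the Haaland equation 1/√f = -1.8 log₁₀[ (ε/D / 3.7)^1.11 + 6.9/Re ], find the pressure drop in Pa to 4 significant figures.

Hydraulic diameter D_h = 4A/P = D_o - D_i = 0.2214 - 0.15 = 0.0714 m.
Re = ρVD_h/μ = 0.6962·9.422·0.0714/1.03e-05 = 4.547e+04.
ε/D_h = 4.9e-05/0.0714 = 0.000686; Haaland gives 1/√f = -1.8 log₁₀[7.21e-05+0.000152] = 6.57, so f = 0.02317.
ΔP = f(L/D_h)(ρV²/2) = 0.02317·29.51/0.0714·30.9 = 295.9 Pa.

ΔP ≈ 295.9 Pa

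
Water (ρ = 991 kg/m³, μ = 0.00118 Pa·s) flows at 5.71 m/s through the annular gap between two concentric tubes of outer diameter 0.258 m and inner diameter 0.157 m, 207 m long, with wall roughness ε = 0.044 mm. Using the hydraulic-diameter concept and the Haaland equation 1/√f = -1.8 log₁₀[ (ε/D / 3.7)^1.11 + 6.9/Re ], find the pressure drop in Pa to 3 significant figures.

ΔP ≈ 569000 Pa

Hydraulic diameter D_h = 4A/P = D_o - D_i = 0.258 - 0.157 = 0.101 m.
Re = ρVD_h/μ = 991·5.71·0.101/0.00118 = 4.843e+05.
ε/D_h = 4.4e-05/0.101 = 0.000436; Haaland gives 1/√f = -1.8 log₁₀[4.35e-05+1.42e-05] = 7.629, so f = 0.01718.
ΔP = f(L/D_h)(ρV²/2) = 0.01718·207/0.101·1.616e+04 = 5.689e+05 Pa.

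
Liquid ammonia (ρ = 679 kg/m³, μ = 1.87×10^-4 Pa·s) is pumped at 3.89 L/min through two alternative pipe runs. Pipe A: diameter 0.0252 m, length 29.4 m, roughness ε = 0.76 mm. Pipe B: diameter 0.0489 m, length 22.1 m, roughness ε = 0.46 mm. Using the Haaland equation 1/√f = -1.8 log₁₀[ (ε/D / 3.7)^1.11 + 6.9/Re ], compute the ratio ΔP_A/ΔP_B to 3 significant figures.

Pipe A: V = Q/A = 6.483e-05/0.0004988 = 0.13 m/s; Re = 1.189e+04; ε/D = 0.0302; Haaland → f = 0.05995; ΔP_A = f(L/D)(ρV²/2) = 401.2 Pa.
Pipe B: V = Q/A = 6.483e-05/0.001878 = 0.03452 m/s; Re = 6130; ε/D = 0.00941; Haaland → f = 0.04524; ΔP_B = f(L/D)(ρV²/2) = 8.272 Pa.
ΔP_A/ΔP_B = 401.2/8.272 = 48.5.

ΔP_A/ΔP_B ≈ 48.5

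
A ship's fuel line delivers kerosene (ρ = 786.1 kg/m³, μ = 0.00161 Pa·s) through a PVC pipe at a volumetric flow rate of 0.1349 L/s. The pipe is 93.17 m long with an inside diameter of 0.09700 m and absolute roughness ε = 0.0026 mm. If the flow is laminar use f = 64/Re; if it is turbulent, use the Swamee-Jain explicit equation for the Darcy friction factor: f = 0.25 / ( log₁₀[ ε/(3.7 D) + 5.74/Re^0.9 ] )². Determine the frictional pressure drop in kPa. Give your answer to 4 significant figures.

Q = 0.1349 L/s = 0.1349/1000 = 0.0001349 m³/s.
Cross-sectional area A = πD²/4 = π(0.097)²/4 = 0.00739 m²; mean velocity V = Q/A = 0.0001349/0.00739 = 0.01825 m/s.
Reynolds number Re = ρVD/μ = 786.1 · 0.01825 · 0.097 / 0.00161 = 864.6.
Re < 2300 → laminar flow, so f = 64/Re = 64/864.6 = 0.07402 (the turbulent correlation is not needed).
Darcy-Weisbach: ΔP = f(L/D)(ρV²/2) = 0.07402·(93.17/0.097)·(786.1·0.01825²/2) = 0.07402·960.5·0.131 = 9.313 Pa.
ΔP = 9.313 Pa = 0.009313 kPa.

ΔP ≈ 0.009313 kPa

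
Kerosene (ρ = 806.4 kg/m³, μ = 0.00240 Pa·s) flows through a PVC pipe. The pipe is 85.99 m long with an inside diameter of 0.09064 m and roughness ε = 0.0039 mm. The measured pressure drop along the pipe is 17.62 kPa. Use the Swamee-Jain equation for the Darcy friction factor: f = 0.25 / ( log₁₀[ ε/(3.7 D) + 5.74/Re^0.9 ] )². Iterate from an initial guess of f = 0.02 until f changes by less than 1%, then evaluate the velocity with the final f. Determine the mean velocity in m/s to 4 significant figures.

Rearranging Darcy-Weisbach: V = √(2·ΔP·D/(f·L·ρ)). With ε/D = 3.9e-06/0.09064 = 4.3e-05, iterate starting from f = 0.02:
  f = 0.02 → V = √(2·1.762e+04·0.09064/(0.02·85.99·806.4)) = 1.518 m/s; Re = ρVD/μ = 4.622e+04; f → 0.0213
  f = 0.0213 → V = 1.47 m/s; Re = 4.478e+04; f → 0.02145
Converged (Δf/f < 1%). With the final f = 0.02145: V = √(2·1.762e+04·0.09064/(0.02145·85.99·806.4)) = 1.465 m/s.

V ≈ 1.465 m/s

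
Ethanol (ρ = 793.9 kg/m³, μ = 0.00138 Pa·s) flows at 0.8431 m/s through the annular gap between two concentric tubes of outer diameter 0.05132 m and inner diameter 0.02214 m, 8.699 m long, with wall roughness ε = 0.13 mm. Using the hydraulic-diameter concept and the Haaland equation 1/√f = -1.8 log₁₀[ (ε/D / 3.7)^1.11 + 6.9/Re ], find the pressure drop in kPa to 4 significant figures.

Hydraulic diameter D_h = 4A/P = D_o - D_i = 0.05132 - 0.02214 = 0.02918 m.
Re = ρVD_h/μ = 793.9·0.8431·0.02918/0.00138 = 1.415e+04.
ε/D_h = 0.00013/0.02918 = 0.00446; Haaland gives 1/√f = -1.8 log₁₀[0.000575+0.000488] = 5.353, so f = 0.0349.
ΔP = f(L/D_h)(ρV²/2) = 0.0349·8.699/0.02918·282.2 = 2936 Pa.
ΔP = 2.936 kPa.

ΔP ≈ 2.936 kPa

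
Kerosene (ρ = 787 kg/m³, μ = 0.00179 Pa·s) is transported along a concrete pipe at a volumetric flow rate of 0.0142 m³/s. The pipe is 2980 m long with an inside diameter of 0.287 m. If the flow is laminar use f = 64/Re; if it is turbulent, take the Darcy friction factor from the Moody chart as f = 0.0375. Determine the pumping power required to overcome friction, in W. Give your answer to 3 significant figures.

P ≈ 105 W

Cross-sectional area A = πD²/4 = π(0.287)²/4 = 0.06469 m²; mean velocity V = Q/A = 0.0142/0.06469 = 0.2195 m/s.
Reynolds number Re = ρVD/μ = 787 · 0.2195 · 0.287 / 0.00179 = 2.77e+04.
Re > 4000 → turbulent; use the Moody-chart value f = 0.0375.
Darcy-Weisbach: ΔP = f(L/D)(ρV²/2) = 0.0375·(2980/0.287)·(787·0.2195²/2) = 0.0375·1.038e+04·18.96 = 7382 Pa.
Pumping power P = QΔP = 0.0142·7382 = 104.8 W = 105 W.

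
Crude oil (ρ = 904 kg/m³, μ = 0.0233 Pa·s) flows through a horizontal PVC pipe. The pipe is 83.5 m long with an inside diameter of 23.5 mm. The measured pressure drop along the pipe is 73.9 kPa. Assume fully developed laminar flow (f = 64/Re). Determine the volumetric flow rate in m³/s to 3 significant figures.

For laminar flow, f = 64/Re with Re = ρVD/μ, so Darcy-Weisbach reduces to ΔP = 32μLV/D². Solving for V: V = ΔP·D²/(32μL) = 7.39e+04·(0.0235)²/(32·0.0233·83.5) = 0.6555 m/s.
Check: Re = ρVD/μ = 904·0.6555·0.0235/0.0233 = 597.7 < 2300, so the laminar assumption holds.
Q = V·A = 0.6555·(π/4·0.0235²) = 0.0002843 m³/s = 2.84×10^-4 m³/s.

Q ≈ 2.84×10^-4 m³/s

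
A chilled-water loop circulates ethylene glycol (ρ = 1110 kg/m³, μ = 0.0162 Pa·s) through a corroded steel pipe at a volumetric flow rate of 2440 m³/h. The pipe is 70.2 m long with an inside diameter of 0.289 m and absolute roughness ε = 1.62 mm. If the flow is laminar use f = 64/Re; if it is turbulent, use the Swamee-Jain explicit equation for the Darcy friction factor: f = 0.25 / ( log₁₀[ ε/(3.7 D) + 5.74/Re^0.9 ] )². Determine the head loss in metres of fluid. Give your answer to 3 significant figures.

h_f ≈ 42.4 m

Q = 2440 m³/h = 2440/3600 = 0.6778 m³/s.
Cross-sectional area A = πD²/4 = π(0.289)²/4 = 0.0656 m²; mean velocity V = Q/A = 0.6778/0.0656 = 10.33 m/s.
Reynolds number Re = ρVD/μ = 1110 · 10.33 · 0.289 / 0.0162 = 2.046e+05.
Re > 4000 → turbulent. Relative roughness ε/D = 0.00162/0.289 = 0.00561. Swamee-Jain: f = 0.25/(log₁₀[0.00561/3.7 + 5.74/2.046e+05^0.9])² = 0.25/(log₁₀[0.00152 + 9.53e-05])² = 0.25/(-2.793)² = 0.03205.
Darcy-Weisbach: ΔP = f(L/D)(ρV²/2) = 0.03205·(70.2/0.289)·(1110·10.33²/2) = 0.03205·242.9·5.925e+04 = 4.612e+05 Pa.
Head loss h_f = ΔP/(ρg) = 4.612e+05/(1110·9.81) = 42.4 m.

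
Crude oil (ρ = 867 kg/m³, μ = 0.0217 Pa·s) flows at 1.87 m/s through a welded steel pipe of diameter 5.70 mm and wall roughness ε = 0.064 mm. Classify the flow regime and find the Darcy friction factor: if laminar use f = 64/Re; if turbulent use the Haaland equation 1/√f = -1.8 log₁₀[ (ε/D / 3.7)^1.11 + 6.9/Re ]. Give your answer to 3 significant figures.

f ≈ 0.150

Re = ρVD/μ = 867·1.87·0.0057/0.0217 = 425.9.
Re < 2300 → laminar, so f = 64/Re = 0.1503 (roughness is irrelevant in laminar flow).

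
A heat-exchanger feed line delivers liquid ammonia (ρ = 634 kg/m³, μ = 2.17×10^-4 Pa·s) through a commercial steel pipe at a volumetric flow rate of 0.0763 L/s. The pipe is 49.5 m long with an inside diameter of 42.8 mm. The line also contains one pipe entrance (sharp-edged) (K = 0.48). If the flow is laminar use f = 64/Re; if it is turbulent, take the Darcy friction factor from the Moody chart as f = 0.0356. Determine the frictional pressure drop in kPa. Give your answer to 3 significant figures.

ΔP ≈ 0.0371 kPa

Q = 0.0763 L/s = 0.0763/1000 = 7.63e-05 m³/s.
Cross-sectional area A = πD²/4 = π(0.0428)²/4 = 0.001439 m²; mean velocity V = Q/A = 7.63e-05/0.001439 = 0.05303 m/s.
Reynolds number Re = ρVD/μ = 634 · 0.05303 · 0.0428 / 0.000217 = 6632.
Re > 4000 → turbulent; use the Moody-chart value f = 0.0356.
Total minor-loss coefficient ΣK = 1·0.48 = 0.48.
ΔP = [f·L/D + ΣK]·(ρV²/2) = [0.0356·49.5/0.0428 + 0.48]·(634·0.05303²/2) = [41.17 + 0.48]·0.8916 = 37.14 Pa.
ΔP = 37.14 Pa = 0.0371 kPa.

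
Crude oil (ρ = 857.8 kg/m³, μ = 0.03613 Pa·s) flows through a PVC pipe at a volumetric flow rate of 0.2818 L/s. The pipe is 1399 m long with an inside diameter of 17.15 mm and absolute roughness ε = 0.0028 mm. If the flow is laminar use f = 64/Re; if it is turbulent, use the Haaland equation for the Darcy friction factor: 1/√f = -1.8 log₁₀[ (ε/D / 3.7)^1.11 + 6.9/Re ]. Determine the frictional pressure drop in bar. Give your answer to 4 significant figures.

Q = 0.2818 L/s = 0.2818/1000 = 0.0002818 m³/s.
Cross-sectional area A = πD²/4 = π(0.01715)²/4 = 0.000231 m²; mean velocity V = Q/A = 0.0002818/0.000231 = 1.22 m/s.
Reynolds number Re = ρVD/μ = 857.8 · 1.22 · 0.01715 / 0.0361 = 496.7.
Re < 2300 → laminar flow, so f = 64/Re = 64/496.7 = 0.1288 (the turbulent correlation is not needed).
Darcy-Weisbach: ΔP = f(L/D)(ρV²/2) = 0.1288·(1399/0.01715)·(857.8·1.22²/2) = 0.1288·8.157e+04·638.3 = 6.709e+06 Pa.
ΔP = 6.709e+06 Pa = 67.09 bar.

ΔP ≈ 67.09 bar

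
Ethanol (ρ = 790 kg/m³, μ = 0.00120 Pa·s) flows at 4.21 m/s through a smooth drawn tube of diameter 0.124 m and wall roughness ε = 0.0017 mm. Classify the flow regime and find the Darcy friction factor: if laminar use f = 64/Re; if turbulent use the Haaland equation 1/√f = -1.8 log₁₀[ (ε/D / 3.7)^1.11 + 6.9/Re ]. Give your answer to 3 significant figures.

Re = ρVD/μ = 790·4.21·0.124/0.0012 = 3.437e+05.
Re > 4000 → turbulent. ε/D = 1.7e-06/0.124 = 1.37e-05; Haaland: 1/√f = -1.8 log₁₀[9.36e-07 + 2.01e-05] = 8.42, so f = 0.01411.

f ≈ 0.0141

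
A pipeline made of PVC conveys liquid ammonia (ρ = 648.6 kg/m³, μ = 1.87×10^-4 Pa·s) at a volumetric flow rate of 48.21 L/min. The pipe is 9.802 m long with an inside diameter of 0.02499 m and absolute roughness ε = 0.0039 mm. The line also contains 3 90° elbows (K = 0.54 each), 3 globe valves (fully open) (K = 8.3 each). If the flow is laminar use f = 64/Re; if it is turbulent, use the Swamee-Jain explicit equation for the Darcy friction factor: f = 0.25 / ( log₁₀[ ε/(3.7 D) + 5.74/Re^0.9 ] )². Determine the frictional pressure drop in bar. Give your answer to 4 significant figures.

ΔP ≈ 0.2912 bar

Q = 48.21 L/min = 48.21/60000 = 0.0008035 m³/s.
Cross-sectional area A = πD²/4 = π(0.02499)²/4 = 0.0004905 m²; mean velocity V = Q/A = 0.0008035/0.0004905 = 1.638 m/s.
Reynolds number Re = ρVD/μ = 648.6 · 1.638 · 0.02499 / 0.000187 = 1.42e+05.
Re > 4000 → turbulent. Relative roughness ε/D = 3.9e-06/0.02499 = 0.000156. Swamee-Jain: f = 0.25/(log₁₀[0.000156/3.7 + 5.74/1.42e+05^0.9])² = 0.25/(log₁₀[4.22e-05 + 0.000132])² = 0.25/(-3.758)² = 0.0177.
Total minor-loss coefficient ΣK = 3·0.54 + 3·8.3 = 26.5.
ΔP = [f·L/D + ΣK]·(ρV²/2) = [0.0177·9.802/0.02499 + 26.5]·(648.6·1.638²/2) = [6.943 + 26.5]·870.3 = 2.912e+04 Pa.
ΔP = 2.912e+04 Pa = 0.2912 bar.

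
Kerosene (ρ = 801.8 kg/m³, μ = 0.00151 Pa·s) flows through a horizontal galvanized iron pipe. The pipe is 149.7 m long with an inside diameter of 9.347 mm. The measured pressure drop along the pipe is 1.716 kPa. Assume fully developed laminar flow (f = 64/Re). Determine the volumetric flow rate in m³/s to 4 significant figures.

For laminar flow, f = 64/Re with Re = ρVD/μ, so Darcy-Weisbach reduces to ΔP = 32μLV/D². Solving for V: V = ΔP·D²/(32μL) = 1716·(0.009347)²/(32·0.00151·149.7) = 0.02073 m/s.
Check: Re = ρVD/μ = 801.8·0.02073·0.009347/0.00151 = 102.9 < 2300, so the laminar assumption holds.
Q = V·A = 0.02073·(π/4·0.009347²) = 1.422e-06 m³/s = 1.422×10^-6 m³/s.

Q ≈ 1.422×10^-6 m³/s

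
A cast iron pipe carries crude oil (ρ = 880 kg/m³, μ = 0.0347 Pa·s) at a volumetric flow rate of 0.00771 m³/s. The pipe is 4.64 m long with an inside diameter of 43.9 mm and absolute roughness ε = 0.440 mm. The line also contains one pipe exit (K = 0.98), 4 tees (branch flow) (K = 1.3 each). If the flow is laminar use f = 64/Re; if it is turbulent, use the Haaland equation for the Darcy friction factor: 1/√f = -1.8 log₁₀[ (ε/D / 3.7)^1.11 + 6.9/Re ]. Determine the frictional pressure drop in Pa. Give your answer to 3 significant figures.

ΔP ≈ 127000 Pa

Cross-sectional area A = πD²/4 = π(0.0439)²/4 = 0.001514 m²; mean velocity V = Q/A = 0.00771/0.001514 = 5.094 m/s.
Reynolds number Re = ρVD/μ = 880 · 5.094 · 0.0439 / 0.0347 = 5671.
Re > 4000 → turbulent. Relative roughness ε/D = 0.00044/0.0439 = 0.01. Haaland: 1/√f = -1.8 log₁₀[(0.01/3.7)^1.11 + 6.9/5671] = -1.8 log₁₀[0.00141 + 0.00122] = 4.644, so f = 0.04637.
Total minor-loss coefficient ΣK = 1·0.98 + 4·1.3 = 6.18.
ΔP = [f·L/D + ΣK]·(ρV²/2) = [0.04637·4.64/0.0439 + 6.18]·(880·5.094²/2) = [4.901 + 6.18]·1.142e+04 = 1.265e+05 Pa.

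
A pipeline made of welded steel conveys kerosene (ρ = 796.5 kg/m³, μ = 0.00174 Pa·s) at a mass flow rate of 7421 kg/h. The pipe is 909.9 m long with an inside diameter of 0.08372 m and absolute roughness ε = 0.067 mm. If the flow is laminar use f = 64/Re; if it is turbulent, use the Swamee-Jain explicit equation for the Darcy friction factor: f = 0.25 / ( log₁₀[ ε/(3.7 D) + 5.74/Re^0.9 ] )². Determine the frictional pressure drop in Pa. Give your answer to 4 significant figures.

ṁ = 7421 kg/h = 7421/3600 = 2.061 kg/s.
A = πD²/4 = π(0.08372)²/4 = 0.005505 m²; mean velocity V = ṁ/(ρA) = 2.061/(796.5 · 0.005505) = 0.4701 m/s.
Reynolds number Re = ρVD/μ = 796.5 · 0.4701 · 0.08372 / 0.00174 = 1.802e+04.
Re > 4000 → turbulent. Relative roughness ε/D = 6.7e-05/0.08372 = 0.0008. Swamee-Jain: f = 0.25/(log₁₀[0.0008/3.7 + 5.74/1.802e+04^0.9])² = 0.25/(log₁₀[0.000216 + 0.000849])² = 0.25/(-2.973)² = 0.02829.
Darcy-Weisbach: ΔP = f(L/D)(ρV²/2) = 0.02829·(909.9/0.08372)·(796.5·0.4701²/2) = 0.02829·1.087e+04·88.03 = 2.707e+04 Pa.

ΔP ≈ 27070 Pa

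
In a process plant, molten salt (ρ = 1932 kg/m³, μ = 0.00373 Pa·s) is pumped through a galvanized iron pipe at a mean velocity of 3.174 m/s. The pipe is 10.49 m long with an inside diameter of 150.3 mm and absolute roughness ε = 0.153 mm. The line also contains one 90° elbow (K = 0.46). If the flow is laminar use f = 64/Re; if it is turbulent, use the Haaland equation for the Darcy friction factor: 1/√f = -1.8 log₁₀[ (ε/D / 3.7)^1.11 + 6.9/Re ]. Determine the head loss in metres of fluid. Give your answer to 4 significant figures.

h_f ≈ 0.9804 m

Reynolds number Re = ρVD/μ = 1932 · 3.174 · 0.1503 / 0.00373 = 2.471e+05.
Re > 4000 → turbulent. Relative roughness ε/D = 0.000153/0.1503 = 0.00102. Haaland: 1/√f = -1.8 log₁₀[(0.00102/3.7)^1.11 + 6.9/2.471e+05] = -1.8 log₁₀[0.000112 + 2.79e-05] = 6.939, so f = 0.02077.
Total minor-loss coefficient ΣK = 1·0.46 = 0.46.
ΔP = [f·L/D + ΣK]·(ρV²/2) = [0.02077·10.49/0.1503 + 0.46]·(1932·3.174²/2) = [1.449 + 0.46]·9732 = 1.858e+04 Pa.
Head loss h_f = ΔP/(ρg) = 1.858e+04/(1932·9.81) = 0.9804 m.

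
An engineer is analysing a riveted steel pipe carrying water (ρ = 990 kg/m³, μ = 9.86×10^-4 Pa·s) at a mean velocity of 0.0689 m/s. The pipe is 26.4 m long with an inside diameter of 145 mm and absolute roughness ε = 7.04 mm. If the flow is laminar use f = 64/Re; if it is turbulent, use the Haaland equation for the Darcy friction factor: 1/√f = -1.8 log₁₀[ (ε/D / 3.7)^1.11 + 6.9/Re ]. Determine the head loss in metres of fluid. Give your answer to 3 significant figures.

h_f ≈ 0.00322 m

Reynolds number Re = ρVD/μ = 990 · 0.0689 · 0.145 / 0.000986 = 1.003e+04.
Re > 4000 → turbulent. Relative roughness ε/D = 0.00704/0.145 = 0.0486. Haaland: 1/√f = -1.8 log₁₀[(0.0486/3.7)^1.11 + 6.9/1.003e+04] = -1.8 log₁₀[0.00815 + 0.000688] = 3.697, so f = 0.07317.
Darcy-Weisbach: ΔP = f(L/D)(ρV²/2) = 0.07317·(26.4/0.145)·(990·0.0689²/2) = 0.07317·182.1·2.35 = 31.3 Pa.
Head loss h_f = ΔP/(ρg) = 31.3/(990·9.81) = 0.00322 m.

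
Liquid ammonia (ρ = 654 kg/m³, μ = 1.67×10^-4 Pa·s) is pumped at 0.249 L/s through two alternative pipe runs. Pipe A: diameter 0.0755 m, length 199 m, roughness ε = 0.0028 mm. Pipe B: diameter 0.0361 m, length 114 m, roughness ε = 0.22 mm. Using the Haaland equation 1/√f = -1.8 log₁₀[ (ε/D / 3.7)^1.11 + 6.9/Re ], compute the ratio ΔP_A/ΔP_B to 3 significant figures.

Pipe A: V = Q/A = 0.000249/0.004477 = 0.05562 m/s; Re = 1.644e+04; ε/D = 3.71e-05; Haaland → f = 0.02711; ΔP_A = f(L/D)(ρV²/2) = 72.27 Pa.
Pipe B: V = Q/A = 0.000249/0.001024 = 0.2433 m/s; Re = 3.439e+04; ε/D = 0.00609; Haaland → f = 0.03444; ΔP_B = f(L/D)(ρV²/2) = 2105 Pa.
ΔP_A/ΔP_B = 72.27/2105 = 0.0343.

ΔP_A/ΔP_B ≈ 0.0343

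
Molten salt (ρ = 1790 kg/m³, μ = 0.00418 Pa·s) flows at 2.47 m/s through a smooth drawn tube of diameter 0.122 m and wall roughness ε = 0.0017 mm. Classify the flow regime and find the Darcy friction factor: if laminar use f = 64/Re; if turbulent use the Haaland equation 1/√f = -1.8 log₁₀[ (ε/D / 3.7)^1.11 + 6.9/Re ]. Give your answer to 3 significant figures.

Re = ρVD/μ = 1790·2.47·0.122/0.00418 = 1.29e+05.
Re > 4000 → turbulent. ε/D = 1.7e-06/0.122 = 1.39e-05; Haaland: 1/√f = -1.8 log₁₀[9.53e-07 + 5.35e-05] = 7.676, so f = 0.01697.

f ≈ 0.0170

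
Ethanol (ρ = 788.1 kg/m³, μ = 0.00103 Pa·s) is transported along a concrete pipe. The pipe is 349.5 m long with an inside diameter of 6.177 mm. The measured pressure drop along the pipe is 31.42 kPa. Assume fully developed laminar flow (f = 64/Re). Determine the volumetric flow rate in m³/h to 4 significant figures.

For laminar flow, f = 64/Re with Re = ρVD/μ, so Darcy-Weisbach reduces to ΔP = 32μLV/D². Solving for V: V = ΔP·D²/(32μL) = 3.142e+04·(0.006177)²/(32·0.00103·349.5) = 0.1041 m/s.
Check: Re = ρVD/μ = 788.1·0.1041·0.006177/0.00103 = 491.9 < 2300, so the laminar assumption holds.
Q = V·A = 0.1041·(π/4·0.006177²) = 3.119e-06 m³/s = 0.01123 m³/h.

Q ≈ 0.01123 m³/h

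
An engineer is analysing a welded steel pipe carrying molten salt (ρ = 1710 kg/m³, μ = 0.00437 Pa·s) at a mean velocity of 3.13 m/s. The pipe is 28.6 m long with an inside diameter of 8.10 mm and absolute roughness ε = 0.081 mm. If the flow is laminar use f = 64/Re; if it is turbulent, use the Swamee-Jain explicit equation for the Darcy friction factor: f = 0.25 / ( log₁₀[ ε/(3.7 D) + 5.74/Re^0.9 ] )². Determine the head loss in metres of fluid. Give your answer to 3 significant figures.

Reynolds number Re = ρVD/μ = 1710 · 3.13 · 0.0081 / 0.00437 = 9921.
Re > 4000 → turbulent. Relative roughness ε/D = 8.1e-05/0.0081 = 0.01. Swamee-Jain: f = 0.25/(log₁₀[0.01/3.7 + 5.74/9921^0.9])² = 0.25/(log₁₀[0.0027 + 0.00145])² = 0.25/(-2.381)² = 0.04408.
Darcy-Weisbach: ΔP = f(L/D)(ρV²/2) = 0.04408·(28.6/0.0081)·(1710·3.13²/2) = 0.04408·3531·8376 = 1.304e+06 Pa.
Head loss h_f = ΔP/(ρg) = 1.304e+06/(1710·9.81) = 77.7 m.

h_f ≈ 77.7 m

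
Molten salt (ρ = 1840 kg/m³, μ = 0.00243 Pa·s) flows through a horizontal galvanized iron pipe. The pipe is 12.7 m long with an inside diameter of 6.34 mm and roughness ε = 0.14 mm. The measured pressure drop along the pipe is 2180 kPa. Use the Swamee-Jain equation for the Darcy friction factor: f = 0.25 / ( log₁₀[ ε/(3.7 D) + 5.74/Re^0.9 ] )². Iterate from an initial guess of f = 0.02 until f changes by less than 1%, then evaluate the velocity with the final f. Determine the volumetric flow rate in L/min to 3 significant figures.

Q ≈ 8.97 L/min

Rearranging Darcy-Weisbach: V = √(2·ΔP·D/(f·L·ρ)). With ε/D = 0.00014/0.00634 = 0.0221, iterate starting from f = 0.02:
  f = 0.02 → V = √(2·2.18e+06·0.00634/(0.02·12.7·1840)) = 7.691 m/s; Re = ρVD/μ = 3.692e+04; f → 0.05199
  f = 0.05199 → V = 4.77 m/s; Re = 2.29e+04; f → 0.05275
  f = 0.05275 → V = 4.736 m/s; Re = 2.273e+04; f → 0.05276
Converged (Δf/f < 1%). With the final f = 0.05276: V = √(2·2.18e+06·0.00634/(0.05276·12.7·1840)) = 4.735 m/s.
Q = V·A = 4.735·(π/4·0.00634²) = 0.0001495 m³/s = 8.97 L/min.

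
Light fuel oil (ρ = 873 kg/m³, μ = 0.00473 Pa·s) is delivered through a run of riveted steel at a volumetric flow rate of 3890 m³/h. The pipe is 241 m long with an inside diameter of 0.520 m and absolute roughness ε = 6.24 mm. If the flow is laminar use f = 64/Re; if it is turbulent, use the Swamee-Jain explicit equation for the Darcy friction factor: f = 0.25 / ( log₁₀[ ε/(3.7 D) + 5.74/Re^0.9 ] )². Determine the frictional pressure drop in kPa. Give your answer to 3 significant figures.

Q = 3890 m³/h = 3890/3600 = 1.081 m³/s.
Cross-sectional area A = πD²/4 = π(0.52)²/4 = 0.2124 m²; mean velocity V = Q/A = 1.081/0.2124 = 5.088 m/s.
Reynolds number Re = ρVD/μ = 873 · 5.088 · 0.52 / 0.00473 = 4.883e+05.
Re > 4000 → turbulent. Relative roughness ε/D = 0.00624/0.52 = 0.012. Swamee-Jain: f = 0.25/(log₁₀[0.012/3.7 + 5.74/4.883e+05^0.9])² = 0.25/(log₁₀[0.00324 + 4.36e-05])² = 0.25/(-2.483)² = 0.04054.
Darcy-Weisbach: ΔP = f(L/D)(ρV²/2) = 0.04054·(241/0.52)·(873·5.088²/2) = 0.04054·463.5·1.13e+04 = 2.123e+05 Pa.
ΔP = 2.123e+05 Pa = 212 kPa.

ΔP ≈ 212 kPa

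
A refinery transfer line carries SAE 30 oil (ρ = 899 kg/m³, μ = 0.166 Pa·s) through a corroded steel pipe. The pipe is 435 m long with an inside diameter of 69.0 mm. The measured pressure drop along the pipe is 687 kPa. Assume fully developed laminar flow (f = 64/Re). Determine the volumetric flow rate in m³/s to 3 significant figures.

For laminar flow, f = 64/Re with Re = ρVD/μ, so Darcy-Weisbach reduces to ΔP = 32μLV/D². Solving for V: V = ΔP·D²/(32μL) = 6.87e+05·(0.069)²/(32·0.166·435) = 1.415 m/s.
Check: Re = ρVD/μ = 899·1.415·0.069/0.166 = 528.9 < 2300, so the laminar assumption holds.
Q = V·A = 1.415·(π/4·0.069²) = 0.005293 m³/s = 0.00529 m³/s.

Q ≈ 0.00529 m³/s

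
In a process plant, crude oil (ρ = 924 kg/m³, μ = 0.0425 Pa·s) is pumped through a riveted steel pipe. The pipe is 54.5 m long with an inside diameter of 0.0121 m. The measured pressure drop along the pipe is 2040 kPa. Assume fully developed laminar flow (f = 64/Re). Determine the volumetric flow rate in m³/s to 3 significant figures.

For laminar flow, f = 64/Re with Re = ρVD/μ, so Darcy-Weisbach reduces to ΔP = 32μLV/D². Solving for V: V = ΔP·D²/(32μL) = 2.04e+06·(0.0121)²/(32·0.0425·54.5) = 4.03 m/s.
Check: Re = ρVD/μ = 924·4.03·0.0121/0.0425 = 1060 < 2300, so the laminar assumption holds.
Q = V·A = 4.03·(π/4·0.0121²) = 0.0004634 m³/s = 4.63×10^-4 m³/s.

Q ≈ 4.63×10^-4 m³/s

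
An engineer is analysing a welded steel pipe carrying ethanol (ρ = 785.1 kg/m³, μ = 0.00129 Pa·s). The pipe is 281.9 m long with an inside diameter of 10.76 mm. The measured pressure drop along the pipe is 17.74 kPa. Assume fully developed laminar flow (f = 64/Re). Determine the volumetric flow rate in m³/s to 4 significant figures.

Q ≈ 1.605×10^-5 m³/s

For laminar flow, f = 64/Re with Re = ρVD/μ, so Darcy-Weisbach reduces to ΔP = 32μLV/D². Solving for V: V = ΔP·D²/(32μL) = 1.774e+04·(0.01076)²/(32·0.00129·281.9) = 0.1765 m/s.
Check: Re = ρVD/μ = 785.1·0.1765·0.01076/0.00129 = 1156 < 2300, so the laminar assumption holds.
Q = V·A = 0.1765·(π/4·0.01076²) = 1.605e-05 m³/s = 1.605×10^-5 m³/s.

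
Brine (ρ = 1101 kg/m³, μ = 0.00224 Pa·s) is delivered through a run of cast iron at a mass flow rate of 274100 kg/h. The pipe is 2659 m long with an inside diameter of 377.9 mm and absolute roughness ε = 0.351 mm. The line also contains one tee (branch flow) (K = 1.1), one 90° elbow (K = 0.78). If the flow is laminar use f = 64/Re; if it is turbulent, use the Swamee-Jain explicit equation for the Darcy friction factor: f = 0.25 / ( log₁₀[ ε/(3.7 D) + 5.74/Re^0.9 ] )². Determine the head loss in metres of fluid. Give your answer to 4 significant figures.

h_f ≈ 3.010 m

ṁ = 274100 kg/h = 274100/3600 = 76.14 kg/s.
A = πD²/4 = π(0.3779)²/4 = 0.1122 m²; mean velocity V = ṁ/(ρA) = 76.14/(1101 · 0.1122) = 0.6166 m/s.
Reynolds number Re = ρVD/μ = 1101 · 0.6166 · 0.3779 / 0.00224 = 1.145e+05.
Re > 4000 → turbulent. Relative roughness ε/D = 0.000351/0.3779 = 0.000929. Swamee-Jain: f = 0.25/(log₁₀[0.000929/3.7 + 5.74/1.145e+05^0.9])² = 0.25/(log₁₀[0.000251 + 0.000161])² = 0.25/(-3.385)² = 0.02181.
Total minor-loss coefficient ΣK = 1·1.1 + 1·0.78 = 1.88.
ΔP = [f·L/D + ΣK]·(ρV²/2) = [0.02181·2659/0.3779 + 1.88]·(1101·0.6166²/2) = [153.5 + 1.88]·209.3 = 3.251e+04 Pa.
Head loss h_f = ΔP/(ρg) = 3.251e+04/(1101·9.81) = 3.010 m.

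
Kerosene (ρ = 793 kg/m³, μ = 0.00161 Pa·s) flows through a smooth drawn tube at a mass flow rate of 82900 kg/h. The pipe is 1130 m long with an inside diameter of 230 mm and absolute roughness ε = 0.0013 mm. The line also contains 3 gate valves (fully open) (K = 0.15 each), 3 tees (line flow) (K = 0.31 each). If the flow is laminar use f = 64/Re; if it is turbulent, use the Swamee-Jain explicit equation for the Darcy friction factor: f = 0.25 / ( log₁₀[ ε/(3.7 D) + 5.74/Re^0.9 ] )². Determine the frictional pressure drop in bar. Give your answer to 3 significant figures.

ṁ = 82900 kg/h = 82900/3600 = 23.03 kg/s.
A = πD²/4 = π(0.23)²/4 = 0.04155 m²; mean velocity V = ṁ/(ρA) = 23.03/(793 · 0.04155) = 0.6989 m/s.
Reynolds number Re = ρVD/μ = 793 · 0.6989 · 0.23 / 0.00161 = 7.918e+04.
Re > 4000 → turbulent. Relative roughness ε/D = 1.3e-06/0.23 = 5.65e-06. Swamee-Jain: f = 0.25/(log₁₀[5.65e-06/3.7 + 5.74/7.918e+04^0.9])² = 0.25/(log₁₀[1.53e-06 + 0.000224])² = 0.25/(-3.647)² = 0.0188.
Total minor-loss coefficient ΣK = 3·0.15 + 3·0.31 = 1.38.
ΔP = [f·L/D + ΣK]·(ρV²/2) = [0.0188·1130/0.23 + 1.38]·(793·0.6989²/2) = [92.35 + 1.38]·193.7 = 1.816e+04 Pa.
ΔP = 1.816e+04 Pa = 0.182 bar.

ΔP ≈ 0.182 bar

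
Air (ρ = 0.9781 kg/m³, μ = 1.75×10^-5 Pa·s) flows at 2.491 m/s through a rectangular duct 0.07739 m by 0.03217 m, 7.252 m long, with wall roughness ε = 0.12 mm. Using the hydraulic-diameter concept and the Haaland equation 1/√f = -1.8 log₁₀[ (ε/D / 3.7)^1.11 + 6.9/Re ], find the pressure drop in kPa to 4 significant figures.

Hydraulic diameter D_h = 4A/P = 4·(0.07739·0.03217)/(2·(0.07739+0.03217)) = 0.009959/0.2191 = 0.04545 m.
Re = ρVD_h/μ = 0.9781·2.491·0.04545/1.75e-05 = 6328.
ε/D_h = 0.00012/0.04545 = 0.00264; Haaland gives 1/√f = -1.8 log₁₀[0.000322+0.00109] = 5.13, so f = 0.03799.
ΔP = f(L/D_h)(ρV²/2) = 0.03799·7.252/0.04545·3.035 = 18.4 Pa.
ΔP = 0.01840 kPa.

ΔP ≈ 0.01840 kPa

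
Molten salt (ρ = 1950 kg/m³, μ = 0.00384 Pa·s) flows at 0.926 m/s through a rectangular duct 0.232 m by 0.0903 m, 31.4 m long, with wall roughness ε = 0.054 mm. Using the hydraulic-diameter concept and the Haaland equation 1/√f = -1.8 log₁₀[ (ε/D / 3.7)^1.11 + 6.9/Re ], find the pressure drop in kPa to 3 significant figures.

ΔP ≈ 4.29 kPa

Hydraulic diameter D_h = 4A/P = 4·(0.232·0.0903)/(2·(0.232+0.0903)) = 0.0838/0.6446 = 0.13 m.
Re = ρVD_h/μ = 1950·0.926·0.13/0.00384 = 6.113e+04.
ε/D_h = 5.4e-05/0.13 = 0.000415; Haaland gives 1/√f = -1.8 log₁₀[4.13e-05+0.000113] = 6.862, so f = 0.02124.
ΔP = f(L/D_h)(ρV²/2) = 0.02124·31.4/0.13·836 = 4289 Pa.
ΔP = 4.29 kPa.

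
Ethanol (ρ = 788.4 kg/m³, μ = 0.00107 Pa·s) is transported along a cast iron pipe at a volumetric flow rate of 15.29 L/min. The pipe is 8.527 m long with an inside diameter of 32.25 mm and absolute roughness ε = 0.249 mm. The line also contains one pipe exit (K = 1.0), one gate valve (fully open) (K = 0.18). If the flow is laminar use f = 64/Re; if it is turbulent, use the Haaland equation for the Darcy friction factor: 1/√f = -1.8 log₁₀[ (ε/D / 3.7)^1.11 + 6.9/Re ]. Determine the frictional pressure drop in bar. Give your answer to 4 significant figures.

ΔP ≈ 0.004743 bar

Q = 15.29 L/min = 15.29/60000 = 0.0002548 m³/s.
Cross-sectional area A = πD²/4 = π(0.03225)²/4 = 0.0008169 m²; mean velocity V = Q/A = 0.0002548/0.0008169 = 0.312 m/s.
Reynolds number Re = ρVD/μ = 788.4 · 0.312 · 0.03225 / 0.00107 = 7413.
Re > 4000 → turbulent. Relative roughness ε/D = 0.000249/0.03225 = 0.00772. Haaland: 1/√f = -1.8 log₁₀[(0.00772/3.7)^1.11 + 6.9/7413] = -1.8 log₁₀[0.00106 + 0.000931] = 4.862, so f = 0.0423.
Total minor-loss coefficient ΣK = 1·1 + 1·0.18 = 1.18.
ΔP = [f·L/D + ΣK]·(ρV²/2) = [0.0423·8.527/0.03225 + 1.18]·(788.4·0.312²/2) = [11.18 + 1.18]·38.36 = 474.3 Pa.
ΔP = 474.3 Pa = 0.004743 bar.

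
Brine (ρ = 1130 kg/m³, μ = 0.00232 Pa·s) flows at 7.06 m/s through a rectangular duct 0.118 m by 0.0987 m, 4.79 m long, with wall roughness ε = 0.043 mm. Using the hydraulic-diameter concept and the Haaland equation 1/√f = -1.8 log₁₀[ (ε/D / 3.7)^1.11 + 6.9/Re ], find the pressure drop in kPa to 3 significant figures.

Hydraulic diameter D_h = 4A/P = 4·(0.118·0.0987)/(2·(0.118+0.0987)) = 0.04659/0.4334 = 0.1075 m.
Re = ρVD_h/μ = 1130·7.06·0.1075/0.00232 = 3.696e+05.
ε/D_h = 4.3e-05/0.1075 = 0.0004; Haaland gives 1/√f = -1.8 log₁₀[3.96e-05+1.87e-05] = 7.622, so f = 0.01721.
ΔP = f(L/D_h)(ρV²/2) = 0.01721·4.79/0.1075·2.816e+04 = 2.16e+04 Pa.
ΔP = 21.6 kPa.

ΔP ≈ 21.6 kPa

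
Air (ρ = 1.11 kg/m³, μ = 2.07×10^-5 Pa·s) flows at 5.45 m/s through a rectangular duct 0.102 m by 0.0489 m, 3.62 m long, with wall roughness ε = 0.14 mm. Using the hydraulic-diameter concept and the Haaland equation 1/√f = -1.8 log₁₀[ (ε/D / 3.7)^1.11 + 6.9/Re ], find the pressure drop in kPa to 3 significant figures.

Hydraulic diameter D_h = 4A/P = 4·(0.102·0.0489)/(2·(0.102+0.0489)) = 0.01995/0.3018 = 0.06611 m.
Re = ρVD_h/μ = 1.11·5.45·0.06611/2.07e-05 = 1.932e+04.
ε/D_h = 0.00014/0.06611 = 0.00212; Haaland gives 1/√f = -1.8 log₁₀[0.000252+0.000357] = 5.788, so f = 0.02985.
ΔP = f(L/D_h)(ρV²/2) = 0.02985·3.62/0.06611·16.48 = 26.95 Pa.
ΔP = 0.0269 kPa.

ΔP ≈ 0.0269 kPa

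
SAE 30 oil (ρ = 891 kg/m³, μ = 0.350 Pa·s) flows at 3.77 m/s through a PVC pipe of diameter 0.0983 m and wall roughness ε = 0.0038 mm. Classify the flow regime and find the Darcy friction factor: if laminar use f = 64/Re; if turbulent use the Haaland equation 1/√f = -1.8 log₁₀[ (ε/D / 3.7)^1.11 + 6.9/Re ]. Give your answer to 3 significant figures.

f ≈ 0.0678

Re = ρVD/μ = 891·3.77·0.0983/0.35 = 943.4.
Re < 2300 → laminar, so f = 64/Re = 0.06784 (roughness is irrelevant in laminar flow).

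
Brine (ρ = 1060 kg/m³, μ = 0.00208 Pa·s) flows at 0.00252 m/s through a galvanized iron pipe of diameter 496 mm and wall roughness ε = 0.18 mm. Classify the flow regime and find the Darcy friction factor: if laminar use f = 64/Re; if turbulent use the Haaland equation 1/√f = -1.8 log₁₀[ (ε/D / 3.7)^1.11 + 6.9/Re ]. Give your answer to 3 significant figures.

Re = ρVD/μ = 1060·0.00252·0.496/0.00208 = 637.
Re < 2300 → laminar, so f = 64/Re = 0.1005 (roughness is irrelevant in laminar flow).

f ≈ 0.100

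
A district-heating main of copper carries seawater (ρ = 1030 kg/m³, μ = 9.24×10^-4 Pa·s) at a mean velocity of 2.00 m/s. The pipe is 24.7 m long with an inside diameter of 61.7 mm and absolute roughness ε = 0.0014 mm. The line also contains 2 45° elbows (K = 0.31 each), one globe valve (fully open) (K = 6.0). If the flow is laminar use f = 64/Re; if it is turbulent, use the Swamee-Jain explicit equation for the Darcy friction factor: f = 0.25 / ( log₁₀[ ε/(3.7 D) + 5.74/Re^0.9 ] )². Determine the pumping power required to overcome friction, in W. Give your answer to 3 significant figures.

Reynolds number Re = ρVD/μ = 1030 · 2 · 0.0617 / 0.000924 = 1.376e+05.
Re > 4000 → turbulent. Relative roughness ε/D = 1.4e-06/0.0617 = 2.27e-05. Swamee-Jain: f = 0.25/(log₁₀[2.27e-05/3.7 + 5.74/1.376e+05^0.9])² = 0.25/(log₁₀[6.13e-06 + 0.000136])² = 0.25/(-3.847)² = 0.0169.
Total minor-loss coefficient ΣK = 2·0.31 + 1·6 = 6.62.
ΔP = [f·L/D + ΣK]·(ρV²/2) = [0.0169·24.7/0.0617 + 6.62]·(1030·2²/2) = [6.764 + 6.62]·2060 = 2.757e+04 Pa.
Q = V·A = 2·0.00299 = 0.00598 m³/s.
Pumping power P = QΔP = 0.00598·2.757e+04 = 164.9 W = 165 W.

P ≈ 165 W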